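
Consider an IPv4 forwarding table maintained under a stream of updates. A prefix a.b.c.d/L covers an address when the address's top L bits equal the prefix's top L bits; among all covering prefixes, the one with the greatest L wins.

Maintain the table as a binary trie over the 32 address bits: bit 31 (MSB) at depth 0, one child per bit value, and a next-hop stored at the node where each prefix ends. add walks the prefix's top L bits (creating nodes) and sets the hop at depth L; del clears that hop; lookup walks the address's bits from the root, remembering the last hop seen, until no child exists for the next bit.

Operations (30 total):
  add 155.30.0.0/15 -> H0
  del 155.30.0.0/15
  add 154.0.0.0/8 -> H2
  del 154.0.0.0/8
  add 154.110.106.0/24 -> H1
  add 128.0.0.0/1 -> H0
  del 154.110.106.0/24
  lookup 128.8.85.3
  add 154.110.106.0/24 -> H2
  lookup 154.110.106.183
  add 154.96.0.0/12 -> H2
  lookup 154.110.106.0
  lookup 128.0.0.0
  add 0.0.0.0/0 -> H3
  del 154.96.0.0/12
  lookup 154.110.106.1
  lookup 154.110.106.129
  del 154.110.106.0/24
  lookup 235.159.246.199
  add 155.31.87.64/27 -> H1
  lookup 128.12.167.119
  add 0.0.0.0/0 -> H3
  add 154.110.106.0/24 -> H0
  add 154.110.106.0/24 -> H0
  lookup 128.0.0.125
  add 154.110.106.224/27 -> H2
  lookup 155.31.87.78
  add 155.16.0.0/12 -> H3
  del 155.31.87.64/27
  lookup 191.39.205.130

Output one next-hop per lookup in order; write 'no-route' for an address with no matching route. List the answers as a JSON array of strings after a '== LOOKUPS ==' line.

Trace:
  + 155.30.0.0/15 (H0) depth=15
  - 155.30.0.0/15 clear@15
  + 154.0.0.0/8 (H2) depth=8
  - 154.0.0.0/8 clear@8
  + 154.110.106.0/24 (H1) depth=24
  + 128.0.0.0/1 (H0) depth=1
  - 154.110.106.0/24 clear@24
  lookup 128.8.85.3: bits 100 walk d0:-→d1:H0→d2:-→d3:- -> H0
  + 154.110.106.0/24 (H2) depth=24
  lookup 154.110.106.183: bits 100110100110111001101010 walk d0:-→d1:H0→d2:-→d3:-→d4:-→d5:-→d6:-→d7:-→d8:-→d9:-→d10:-→d11:-→d12:-→d13:-→d14:-→d15:-→d16:-→d17:-→d18:-→d19:-→d20:-→d21:-→d22:-→d23:-→d24:H2 -> H2
  + 154.96.0.0/12 (H2) depth=12
  lookup 154.110.106.0: bits 100110100110111001101010 walk d0:-→d1:H0→d2:-→d3:-→d4:-→d5:-→d6:-→d7:-→d8:-→d9:-→d10:-→d11:-→d12:H2→d13:-→d14:-→d15:-→d16:-→d17:-→d18:-→d19:-→d20:-→d21:-→d22:-→d23:-→d24:H2 -> H2
  lookup 128.0.0.0: bits 100 walk d0:-→d1:H0→d2:-→d3:- -> H0
  + 0.0.0.0/0 (H3) depth=0
  - 154.96.0.0/12 clear@12
  lookup 154.110.106.1: bits 100110100110111001101010 walk d0:H3→d1:H0→d2:-→d3:-→d4:-→d5:-→d6:-→d7:-→d8:-→d9:-→d10:-→d11:-→d12:-→d13:-→d14:-→d15:-→d16:-→d17:-→d18:-→d19:-→d20:-→d21:-→d22:-→d23:-→d24:H2 -> H2
  lookup 154.110.106.129: bits 100110100110111001101010 walk d0:H3→d1:H0→d2:-→d3:-→d4:-→d5:-→d6:-→d7:-→d8:-→d9:-→d10:-→d11:-→d12:-→d13:-→d14:-→d15:-→d16:-→d17:-→d18:-→d19:-→d20:-→d21:-→d22:-→d23:-→d24:H2 -> H2
  - 154.110.106.0/24 clear@24
  lookup 235.159.246.199: bits 1 walk d0:H3→d1:H0 -> H0
  + 155.31.87.64/27 (H1) depth=27
  lookup 128.12.167.119: bits 100 walk d0:H3→d1:H0→d2:-→d3:- -> H0
  + 0.0.0.0/0 (H3) depth=0
  + 154.110.106.0/24 (H0) depth=24
  + 154.110.106.0/24 (H0) depth=24
  lookup 128.0.0.125: bits 100 walk d0:H3→d1:H0→d2:-→d3:- -> H0
  + 154.110.106.224/27 (H2) depth=27
  lookup 155.31.87.78: bits 100110110001111101010111010 walk d0:H3→d1:H0→d2:-→d3:-→d4:-→d5:-→d6:-→d7:-→d8:-→d9:-→d10:-→d11:-→d12:-→d13:-→d14:-→d15:-→d16:-→d17:-→d18:-→d19:-→d20:-→d21:-→d22:-→d23:-→d24:-→d25:-→d26:-→d27:H1 -> H1
  + 155.16.0.0/12 (H3) depth=12
  - 155.31.87.64/27 clear@27
  lookup 191.39.205.130: bits 10 walk d0:H3→d1:H0→d2:- -> H0

== LOOKUPS ==
["H0","H2","H2","H0","H2","H2","H0","H0","H0","H1","H0"]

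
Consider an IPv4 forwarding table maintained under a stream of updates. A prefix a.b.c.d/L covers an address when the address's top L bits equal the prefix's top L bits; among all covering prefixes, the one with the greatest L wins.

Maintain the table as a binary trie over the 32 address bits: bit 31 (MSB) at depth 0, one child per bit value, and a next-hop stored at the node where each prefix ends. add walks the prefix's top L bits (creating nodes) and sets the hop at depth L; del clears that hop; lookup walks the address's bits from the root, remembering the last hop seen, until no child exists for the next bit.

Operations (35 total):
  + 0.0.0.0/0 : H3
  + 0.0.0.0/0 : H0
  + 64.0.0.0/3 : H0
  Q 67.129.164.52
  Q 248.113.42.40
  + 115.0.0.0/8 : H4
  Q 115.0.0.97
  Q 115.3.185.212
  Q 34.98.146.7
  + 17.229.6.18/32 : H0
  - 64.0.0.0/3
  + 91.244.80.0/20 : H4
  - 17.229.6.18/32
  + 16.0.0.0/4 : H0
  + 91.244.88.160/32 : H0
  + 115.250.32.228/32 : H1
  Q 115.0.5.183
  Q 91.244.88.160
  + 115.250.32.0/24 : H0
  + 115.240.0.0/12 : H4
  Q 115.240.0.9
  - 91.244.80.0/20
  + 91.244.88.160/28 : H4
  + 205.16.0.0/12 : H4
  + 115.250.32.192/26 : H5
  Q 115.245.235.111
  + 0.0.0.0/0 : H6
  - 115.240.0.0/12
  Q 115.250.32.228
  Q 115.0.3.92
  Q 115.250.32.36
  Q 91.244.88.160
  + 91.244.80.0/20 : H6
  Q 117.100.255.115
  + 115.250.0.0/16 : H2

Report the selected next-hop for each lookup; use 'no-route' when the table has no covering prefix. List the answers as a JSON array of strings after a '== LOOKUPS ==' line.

Process each operation:
  add 0.0.0.0/0 -> H3 at depth 0
  add 0.0.0.0/0 -> H0 at depth 0
  add 64.0.0.0/3 -> H0 at depth 3
  lookup 67.129.164.52: bits 010 walk d0:H0→d1:-→d2:-→d3:H0 -> H0
  lookup 248.113.42.40: bits ε walk d0:H0 -> H0
  add 115.0.0.0/8 -> H4 at depth 8
  lookup 115.0.0.97: bits 01110011 walk d0:H0→d1:-→d2:-→d3:-→d4:-→d5:-→d6:-→d7:-→d8:H4 -> H4
  lookup 115.3.185.212: bits 01110011 walk d0:H0→d1:-→d2:-→d3:-→d4:-→d5:-→d6:-→d7:-→d8:H4 -> H4
  lookup 34.98.146.7: bits 0 walk d0:H0→d1:- -> H0
  add 17.229.6.18/32 -> H0 at depth 32
  del 64.0.0.0/3 (clear depth 3)
  add 91.244.80.0/20 -> H4 at depth 20
  del 17.229.6.18/32 (clear depth 32)
  add 16.0.0.0/4 -> H0 at depth 4
  add 91.244.88.160/32 -> H0 at depth 32
  add 115.250.32.228/32 -> H1 at depth 32
  lookup 115.0.5.183: bits 01110011 walk d0:H0→d1:-→d2:-→d3:-→d4:-→d5:-→d6:-→d7:-→d8:H4 -> H4
  lookup 91.244.88.160: bits 01011011111101000101100010100000 walk d0:H0→d1:-→d2:-→d3:-→d4:-→d5:-→d6:-→d7:-→d8:-→d9:-→d10:-→d11:-→d12:-→d13:-→d14:-→d15:-→d16:-→d17:-→d18:-→d19:-→d20:H4→d21:-→d22:-→d23:-→d24:-→d25:-→d26:-→d27:-→d28:-→d29:-→d30:-→d31:-→d32:H0 -> H0
  add 115.250.32.0/24 -> H0 at depth 24
  add 115.240.0.0/12 -> H4 at depth 12
  lookup 115.240.0.9: bits 011100111111 walk d0:H0→d1:-→d2:-→d3:-→d4:-→d5:-→d6:-→d7:-→d8:H4→d9:-→d10:-→d11:-→d12:H4 -> H4
  del 91.244.80.0/20 (clear depth 20)
  add 91.244.88.160/28 -> H4 at depth 28
  add 205.16.0.0/12 -> H4 at depth 12
  add 115.250.32.192/26 -> H5 at depth 26
  lookup 115.245.235.111: bits 011100111111 walk d0:H0→d1:-→d2:-→d3:-→d4:-→d5:-→d6:-→d7:-→d8:H4→d9:-→d10:-→d11:-→d12:H4 -> H4
  add 0.0.0.0/0 -> H6 at depth 0
  del 115.240.0.0/12 (clear depth 12)
  lookup 115.250.32.228: bits 01110011111110100010000011100100 walk d0:H6→d1:-→d2:-→d3:-→d4:-→d5:-→d6:-→d7:-→d8:H4→d9:-→d10:-→d11:-→d12:-→d13:-→d14:-→d15:-→d16:-→d17:-→d18:-→d19:-→d20:-→d21:-→d22:-→d23:-→d24:H0→d25:-→d26:H5→d27:-→d28:-→d29:-→d30:-→d31:-→d32:H1 -> H1
  lookup 115.0.3.92: bits 01110011 walk d0:H6→d1:-→d2:-→d3:-→d4:-→d5:-→d6:-→d7:-→d8:H4 -> H4
  lookup 115.250.32.36: bits 011100111111101000100000 walk d0:H6→d1:-→d2:-→d3:-→d4:-→d5:-→d6:-→d7:-→d8:H4→d9:-→d10:-→d11:-→d12:-→d13:-→d14:-→d15:-→d16:-→d17:-→d18:-→d19:-→d20:-→d21:-→d22:-→d23:-→d24:H0 -> H0
  lookup 91.244.88.160: bits 01011011111101000101100010100000 walk d0:H6→d1:-→d2:-→d3:-→d4:-→d5:-→d6:-→d7:-→d8:-→d9:-→d10:-→d11:-→d12:-→d13:-→d14:-→d15:-→d16:-→d17:-→d18:-→d19:-→d20:-→d21:-→d22:-→d23:-→d24:-→d25:-→d26:-→d27:-→d28:H4→d29:-→d30:-→d31:-→d32:H0 -> H0
  add 91.244.80.0/20 -> H6 at depth 20
  lookup 117.100.255.115: bits 01110 walk d0:H6→d1:-→d2:-→d3:-→d4:-→d5:- -> H6
  add 115.250.0.0/16 -> H2 at depth 16

== LOOKUPS ==
["H0","H0","H4","H4","H0","H4","H0","H4","H4","H1","H4","H0","H0","H6"]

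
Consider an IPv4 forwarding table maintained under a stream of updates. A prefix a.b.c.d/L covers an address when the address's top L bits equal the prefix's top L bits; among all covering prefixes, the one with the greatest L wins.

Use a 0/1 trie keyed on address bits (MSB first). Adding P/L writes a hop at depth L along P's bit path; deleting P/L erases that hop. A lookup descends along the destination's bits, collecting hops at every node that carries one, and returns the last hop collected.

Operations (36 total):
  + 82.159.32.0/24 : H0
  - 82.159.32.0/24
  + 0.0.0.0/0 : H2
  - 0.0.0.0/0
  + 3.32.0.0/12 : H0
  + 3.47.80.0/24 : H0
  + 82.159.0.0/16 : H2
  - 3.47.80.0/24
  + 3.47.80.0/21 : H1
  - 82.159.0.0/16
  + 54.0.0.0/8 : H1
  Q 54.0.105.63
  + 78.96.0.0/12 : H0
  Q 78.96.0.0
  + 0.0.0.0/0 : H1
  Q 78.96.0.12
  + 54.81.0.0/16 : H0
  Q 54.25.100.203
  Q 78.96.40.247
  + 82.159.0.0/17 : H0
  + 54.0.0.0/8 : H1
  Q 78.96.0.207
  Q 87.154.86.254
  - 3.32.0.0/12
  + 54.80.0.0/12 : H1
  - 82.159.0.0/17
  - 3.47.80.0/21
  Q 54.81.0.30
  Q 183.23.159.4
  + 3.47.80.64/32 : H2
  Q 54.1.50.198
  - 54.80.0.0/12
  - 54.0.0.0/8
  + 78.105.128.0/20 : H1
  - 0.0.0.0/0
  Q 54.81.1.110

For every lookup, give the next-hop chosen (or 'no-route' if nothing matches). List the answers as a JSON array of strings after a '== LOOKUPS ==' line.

Process each operation:
  + 82.159.32.0/24 (H0) depth=24
  - 82.159.32.0/24 clear@24
  + 0.0.0.0/0 (H2) depth=0
  - 0.0.0.0/0 clear@0
  + 3.32.0.0/12 (H0) depth=12
  + 3.47.80.0/24 (H0) depth=24
  + 82.159.0.0/16 (H2) depth=16
  - 3.47.80.0/24 clear@24
  + 3.47.80.0/21 (H1) depth=21
  - 82.159.0.0/16 clear@16
  + 54.0.0.0/8 (H1) depth=8
  ? 54.0.105.63  path d0:-→d1:-→d2:-→d3:-→d4:-→d5:-→d6:-→d7:-→d8:H1  best=H1
  + 78.96.0.0/12 (H0) depth=12
  ? 78.96.0.0  path d0:-→d1:-→d2:-→d3:-→d4:-→d5:-→d6:-→d7:-→d8:-→d9:-→d10:-→d11:-→d12:H0  best=H0
  + 0.0.0.0/0 (H1) depth=0
  ? 78.96.0.12  path d0:H1→d1:-→d2:-→d3:-→d4:-→d5:-→d6:-→d7:-→d8:-→d9:-→d10:-→d11:-→d12:H0  best=H0
  + 54.81.0.0/16 (H0) depth=16
  ? 54.25.100.203  path d0:H1→d1:-→d2:-→d3:-→d4:-→d5:-→d6:-→d7:-→d8:H1→d9:-  best=H1
  ? 78.96.40.247  path d0:H1→d1:-→d2:-→d3:-→d4:-→d5:-→d6:-→d7:-→d8:-→d9:-→d10:-→d11:-→d12:H0  best=H0
  + 82.159.0.0/17 (H0) depth=17
  + 54.0.0.0/8 (H1) depth=8
  ? 78.96.0.207  path d0:H1→d1:-→d2:-→d3:-→d4:-→d5:-→d6:-→d7:-→d8:-→d9:-→d10:-→d11:-→d12:H0  best=H0
  ? 87.154.86.254  path d0:H1→d1:-→d2:-→d3:-→d4:-→d5:-  best=H1
  - 3.32.0.0/12 clear@12
  + 54.80.0.0/12 (H1) depth=12
  - 82.159.0.0/17 clear@17
  - 3.47.80.0/21 clear@21
  ? 54.81.0.30  path d0:H1→d1:-→d2:-→d3:-→d4:-→d5:-→d6:-→d7:-→d8:H1→d9:-→d10:-→d11:-→d12:H1→d13:-→d14:-→d15:-→d16:H0  best=H0
  ? 183.23.159.4  path d0:H1  best=H1
  + 3.47.80.64/32 (H2) depth=32
  ? 54.1.50.198  path d0:H1→d1:-→d2:-→d3:-→d4:-→d5:-→d6:-→d7:-→d8:H1→d9:-  best=H1
  - 54.80.0.0/12 clear@12
  - 54.0.0.0/8 clear@8
  + 78.105.128.0/20 (H1) depth=20
  - 0.0.0.0/0 clear@0
  ? 54.81.1.110  path d0:-→d1:-→d2:-→d3:-→d4:-→d5:-→d6:-→d7:-→d8:-→d9:-→d10:-→d11:-→d12:-→d13:-→d14:-→d15:-→d16:H0  best=H0

== LOOKUPS ==
["H1","H0","H0","H1","H0","H0","H1","H0","H1","H1","H0"]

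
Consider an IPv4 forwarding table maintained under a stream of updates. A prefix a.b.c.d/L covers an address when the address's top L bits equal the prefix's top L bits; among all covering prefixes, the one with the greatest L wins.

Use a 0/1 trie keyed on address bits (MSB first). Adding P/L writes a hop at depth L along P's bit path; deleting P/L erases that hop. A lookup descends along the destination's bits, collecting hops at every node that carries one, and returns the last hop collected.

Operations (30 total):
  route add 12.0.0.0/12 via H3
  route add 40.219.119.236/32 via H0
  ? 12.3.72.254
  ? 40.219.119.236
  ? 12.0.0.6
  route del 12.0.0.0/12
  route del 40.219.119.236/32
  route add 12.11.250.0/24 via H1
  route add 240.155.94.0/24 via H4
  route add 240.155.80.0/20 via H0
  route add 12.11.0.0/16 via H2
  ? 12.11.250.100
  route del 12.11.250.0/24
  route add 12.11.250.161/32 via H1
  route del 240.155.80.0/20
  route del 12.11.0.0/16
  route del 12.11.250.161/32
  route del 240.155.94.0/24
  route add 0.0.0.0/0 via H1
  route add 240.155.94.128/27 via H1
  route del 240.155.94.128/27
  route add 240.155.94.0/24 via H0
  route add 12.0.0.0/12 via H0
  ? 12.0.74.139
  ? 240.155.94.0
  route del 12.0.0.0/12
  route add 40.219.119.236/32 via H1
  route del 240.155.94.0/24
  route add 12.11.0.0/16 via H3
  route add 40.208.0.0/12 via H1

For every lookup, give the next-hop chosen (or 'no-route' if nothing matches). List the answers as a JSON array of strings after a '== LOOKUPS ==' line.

Process each operation:
  add 12.0.0.0/12 -> H3 at depth 12
  add 40.219.119.236/32 -> H0 at depth 32
  ? 12.3.72.254  path d0:-→d1:-→d2:-→d3:-→d4:-→d5:-→d6:-→d7:-→d8:-→d9:-→d10:-→d11:-→d12:H3  best=H3
  ? 40.219.119.236  path d0:-→d1:-→d2:-→d3:-→d4:-→d5:-→d6:-→d7:-→d8:-→d9:-→d10:-→d11:-→d12:-→d13:-→d14:-→d15:-→d16:-→d17:-→d18:-→d19:-→d20:-→d21:-→d22:-→d23:-→d24:-→d25:-→d26:-→d27:-→d28:-→d29:-→d30:-→d31:-→d32:H0  best=H0
  ? 12.0.0.6  path d0:-→d1:-→d2:-→d3:-→d4:-→d5:-→d6:-→d7:-→d8:-→d9:-→d10:-→d11:-→d12:H3  best=H3
  del 12.0.0.0/12 (clear depth 12)
  del 40.219.119.236/32 (clear depth 32)
  add 12.11.250.0/24 -> H1 at depth 24
  add 240.155.94.0/24 -> H4 at depth 24
  add 240.155.80.0/20 -> H0 at depth 20
  add 12.11.0.0/16 -> H2 at depth 16
  ? 12.11.250.100  path d0:-→d1:-→d2:-→d3:-→d4:-→d5:-→d6:-→d7:-→d8:-→d9:-→d10:-→d11:-→d12:-→d13:-→d14:-→d15:-→d16:H2→d17:-→d18:-→d19:-→d20:-→d21:-→d22:-→d23:-→d24:H1  best=H1
  del 12.11.250.0/24 (clear depth 24)
  add 12.11.250.161/32 -> H1 at depth 32
  del 240.155.80.0/20 (clear depth 20)
  del 12.11.0.0/16 (clear depth 16)
  del 12.11.250.161/32 (clear depth 32)
  del 240.155.94.0/24 (clear depth 24)
  add 0.0.0.0/0 -> H1 at depth 0
  add 240.155.94.128/27 -> H1 at depth 27
  del 240.155.94.128/27 (clear depth 27)
  add 240.155.94.0/24 -> H0 at depth 24
  add 12.0.0.0/12 -> H0 at depth 12
  ? 12.0.74.139  path d0:H1→d1:-→d2:-→d3:-→d4:-→d5:-→d6:-→d7:-→d8:-→d9:-→d10:-→d11:-→d12:H0  best=H0
  ? 240.155.94.0  path d0:H1→d1:-→d2:-→d3:-→d4:-→d5:-→d6:-→d7:-→d8:-→d9:-→d10:-→d11:-→d12:-→d13:-→d14:-→d15:-→d16:-→d17:-→d18:-→d19:-→d20:-→d21:-→d22:-→d23:-→d24:H0  best=H0
  del 12.0.0.0/12 (clear depth 12)
  add 40.219.119.236/32 -> H1 at depth 32
  del 240.155.94.0/24 (clear depth 24)
  add 12.11.0.0/16 -> H3 at depth 16
  add 40.208.0.0/12 -> H1 at depth 12

== LOOKUPS ==
["H3","H0","H3","H1","H0","H0"]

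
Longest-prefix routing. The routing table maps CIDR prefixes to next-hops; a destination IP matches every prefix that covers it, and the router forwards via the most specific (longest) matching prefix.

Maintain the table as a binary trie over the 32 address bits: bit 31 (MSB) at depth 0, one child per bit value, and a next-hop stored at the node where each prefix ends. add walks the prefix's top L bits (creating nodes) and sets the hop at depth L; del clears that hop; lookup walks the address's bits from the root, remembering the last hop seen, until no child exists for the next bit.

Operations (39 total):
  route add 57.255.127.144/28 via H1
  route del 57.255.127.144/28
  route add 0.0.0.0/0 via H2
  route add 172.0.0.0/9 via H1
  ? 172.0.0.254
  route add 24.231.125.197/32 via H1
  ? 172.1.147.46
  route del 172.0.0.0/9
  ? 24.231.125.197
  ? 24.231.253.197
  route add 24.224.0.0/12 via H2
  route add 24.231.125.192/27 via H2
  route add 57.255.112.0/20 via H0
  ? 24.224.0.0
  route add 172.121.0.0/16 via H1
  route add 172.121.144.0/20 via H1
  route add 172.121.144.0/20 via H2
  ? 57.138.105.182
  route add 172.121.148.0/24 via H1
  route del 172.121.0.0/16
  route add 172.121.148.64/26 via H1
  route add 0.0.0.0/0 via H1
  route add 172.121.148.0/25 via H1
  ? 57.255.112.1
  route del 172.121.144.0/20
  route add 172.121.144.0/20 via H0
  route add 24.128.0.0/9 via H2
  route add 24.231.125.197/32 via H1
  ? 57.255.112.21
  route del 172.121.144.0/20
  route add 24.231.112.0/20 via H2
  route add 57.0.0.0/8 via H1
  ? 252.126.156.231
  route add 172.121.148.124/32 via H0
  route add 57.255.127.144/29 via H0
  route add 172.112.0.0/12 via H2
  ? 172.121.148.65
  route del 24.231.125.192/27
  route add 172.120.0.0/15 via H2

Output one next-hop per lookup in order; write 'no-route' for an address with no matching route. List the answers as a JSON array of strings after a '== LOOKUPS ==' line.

Trace:
  + 57.255.127.144/28 (H1) depth=28
  - 57.255.127.144/28 clear@28
  + 0.0.0.0/0 (H2) depth=0
  + 172.0.0.0/9 (H1) depth=9
  lookup 172.0.0.254: bits 101011000 walk d0:H2→d1:-→d2:-→d3:-→d4:-→d5:-→d6:-→d7:-→d8:-→d9:H1 -> H1
  + 24.231.125.197/32 (H1) depth=32
  lookup 172.1.147.46: bits 101011000 walk d0:H2→d1:-→d2:-→d3:-→d4:-→d5:-→d6:-→d7:-→d8:-→d9:H1 -> H1
  - 172.0.0.0/9 clear@9
  lookup 24.231.125.197: bits 00011000111001110111110111000101 walk d0:H2→d1:-→d2:-→d3:-→d4:-→d5:-→d6:-→d7:-→d8:-→d9:-→d10:-→d11:-→d12:-→d13:-→d14:-→d15:-→d16:-→d17:-→d18:-→d19:-→d20:-→d21:-→d22:-→d23:-→d24:-→d25:-→d26:-→d27:-→d28:-→d29:-→d30:-→d31:-→d32:H1 -> H1
  lookup 24.231.253.197: bits 0001100011100111 walk d0:H2→d1:-→d2:-→d3:-→d4:-→d5:-→d6:-→d7:-→d8:-→d9:-→d10:-→d11:-→d12:-→d13:-→d14:-→d15:-→d16:- -> H2
  + 24.224.0.0/12 (H2) depth=12
  + 24.231.125.192/27 (H2) depth=27
  + 57.255.112.0/20 (H0) depth=20
  lookup 24.224.0.0: bits 0001100011100 walk d0:H2→d1:-→d2:-→d3:-→d4:-→d5:-→d6:-→d7:-→d8:-→d9:-→d10:-→d11:-→d12:H2→d13:- -> H2
  + 172.121.0.0/16 (H1) depth=16
  + 172.121.144.0/20 (H1) depth=20
  + 172.121.144.0/20 (H2) depth=20
  lookup 57.138.105.182: bits 001110011 walk d0:H2→d1:-→d2:-→d3:-→d4:-→d5:-→d6:-→d7:-→d8:-→d9:- -> H2
  + 172.121.148.0/24 (H1) depth=24
  - 172.121.0.0/16 clear@16
  + 172.121.148.64/26 (H1) depth=26
  + 0.0.0.0/0 (H1) depth=0
  + 172.121.148.0/25 (H1) depth=25
  lookup 57.255.112.1: bits 00111001111111110111 walk d0:H1→d1:-→d2:-→d3:-→d4:-→d5:-→d6:-→d7:-→d8:-→d9:-→d10:-→d11:-→d12:-→d13:-→d14:-→d15:-→d16:-→d17:-→d18:-→d19:-→d20:H0 -> H0
  - 172.121.144.0/20 clear@20
  + 172.121.144.0/20 (H0) depth=20
  + 24.128.0.0/9 (H2) depth=9
  + 24.231.125.197/32 (H1) depth=32
  lookup 57.255.112.21: bits 00111001111111110111 walk d0:H1→d1:-→d2:-→d3:-→d4:-→d5:-→d6:-→d7:-→d8:-→d9:-→d10:-→d11:-→d12:-→d13:-→d14:-→d15:-→d16:-→d17:-→d18:-→d19:-→d20:H0 -> H0
  - 172.121.144.0/20 clear@20
  + 24.231.112.0/20 (H2) depth=20
  + 57.0.0.0/8 (H1) depth=8
  lookup 252.126.156.231: bits 1 walk d0:H1→d1:- -> H1
  + 172.121.148.124/32 (H0) depth=32
  + 57.255.127.144/29 (H0) depth=29
  + 172.112.0.0/12 (H2) depth=12
  lookup 172.121.148.65: bits 10101100011110011001010001 walk d0:H1→d1:-→d2:-→d3:-→d4:-→d5:-→d6:-→d7:-→d8:-→d9:-→d10:-→d11:-→d12:H2→d13:-→d14:-→d15:-→d16:-→d17:-→d18:-→d19:-→d20:-→d21:-→d22:-→d23:-→d24:H1→d25:H1→d26:H1 -> H1
  - 24.231.125.192/27 clear@27
  + 172.120.0.0/15 (H2) depth=15

== LOOKUPS ==
["H1","H1","H1","H2","H2","H2","H0","H0","H1","H1"]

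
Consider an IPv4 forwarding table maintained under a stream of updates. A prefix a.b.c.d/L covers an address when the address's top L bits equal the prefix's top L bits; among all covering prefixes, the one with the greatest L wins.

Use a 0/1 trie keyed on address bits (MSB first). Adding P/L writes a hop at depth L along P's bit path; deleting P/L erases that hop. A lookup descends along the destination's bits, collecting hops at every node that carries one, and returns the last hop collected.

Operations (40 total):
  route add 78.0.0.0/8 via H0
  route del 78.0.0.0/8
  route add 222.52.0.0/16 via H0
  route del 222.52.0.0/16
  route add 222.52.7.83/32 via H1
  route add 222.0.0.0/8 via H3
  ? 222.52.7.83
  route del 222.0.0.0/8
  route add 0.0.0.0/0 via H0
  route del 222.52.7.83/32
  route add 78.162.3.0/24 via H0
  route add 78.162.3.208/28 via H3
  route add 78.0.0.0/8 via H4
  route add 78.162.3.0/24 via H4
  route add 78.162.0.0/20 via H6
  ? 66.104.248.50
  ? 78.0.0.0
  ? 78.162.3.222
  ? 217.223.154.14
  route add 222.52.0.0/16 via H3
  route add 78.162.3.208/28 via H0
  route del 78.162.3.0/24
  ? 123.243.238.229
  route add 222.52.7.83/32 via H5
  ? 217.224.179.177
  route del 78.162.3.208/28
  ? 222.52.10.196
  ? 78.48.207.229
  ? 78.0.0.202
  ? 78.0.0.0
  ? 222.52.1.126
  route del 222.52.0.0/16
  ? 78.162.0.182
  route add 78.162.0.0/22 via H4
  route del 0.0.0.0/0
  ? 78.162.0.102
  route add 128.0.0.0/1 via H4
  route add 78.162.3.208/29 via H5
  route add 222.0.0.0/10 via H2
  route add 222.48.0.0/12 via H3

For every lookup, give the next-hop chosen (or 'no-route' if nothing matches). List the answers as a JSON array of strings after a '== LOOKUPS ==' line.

Trace:
  + 78.0.0.0/8 (H0) depth=8
  del 78.0.0.0/8 (clear depth 8)
  + 222.52.0.0/16 (H0) depth=16
  del 222.52.0.0/16 (clear depth 16)
  + 222.52.7.83/32 (H1) depth=32
  + 222.0.0.0/8 (H3) depth=8
  lookup 222.52.7.83: bits 11011110001101000000011101010011 walk d0:-→d1:-→d2:-→d3:-→d4:-→d5:-→d6:-→d7:-→d8:H3→d9:-→d10:-→d11:-→d12:-→d13:-→d14:-→d15:-→d16:-→d17:-→d18:-→d19:-→d20:-→d21:-→d22:-→d23:-→d24:-→d25:-→d26:-→d27:-→d28:-→d29:-→d30:-→d31:-→d32:H1 -> H1
  del 222.0.0.0/8 (clear depth 8)
  + 0.0.0.0/0 (H0) depth=0
  del 222.52.7.83/32 (clear depth 32)
  + 78.162.3.0/24 (H0) depth=24
  + 78.162.3.208/28 (H3) depth=28
  + 78.0.0.0/8 (H4) depth=8
  + 78.162.3.0/24 (H4) depth=24
  + 78.162.0.0/20 (H6) depth=20
  lookup 66.104.248.50: bits 0100 walk d0:H0→d1:-→d2:-→d3:-→d4:- -> H0
  lookup 78.0.0.0: bits 01001110 walk d0:H0→d1:-→d2:-→d3:-→d4:-→d5:-→d6:-→d7:-→d8:H4 -> H4
  lookup 78.162.3.222: bits 0100111010100010000000111101 walk d0:H0→d1:-→d2:-→d3:-→d4:-→d5:-→d6:-→d7:-→d8:H4→d9:-→d10:-→d11:-→d12:-→d13:-→d14:-→d15:-→d16:-→d17:-→d18:-→d19:-→d20:H6→d21:-→d22:-→d23:-→d24:H4→d25:-→d26:-→d27:-→d28:H3 -> H3
  lookup 217.223.154.14: bits 11011 walk d0:H0→d1:-→d2:-→d3:-→d4:-→d5:- -> H0
  + 222.52.0.0/16 (H3) depth=16
  + 78.162.3.208/28 (H0) depth=28
  del 78.162.3.0/24 (clear depth 24)
  lookup 123.243.238.229: bits 01 walk d0:H0→d1:-→d2:- -> H0
  + 222.52.7.83/32 (H5) depth=32
  lookup 217.224.179.177: bits 11011 walk d0:H0→d1:-→d2:-→d3:-→d4:-→d5:- -> H0
  del 78.162.3.208/28 (clear depth 28)
  lookup 222.52.10.196: bits 11011110001101000000 walk d0:H0→d1:-→d2:-→d3:-→d4:-→d5:-→d6:-→d7:-→d8:-→d9:-→d10:-→d11:-→d12:-→d13:-→d14:-→d15:-→d16:H3→d17:-→d18:-→d19:-→d20:- -> H3
  lookup 78.48.207.229: bits 01001110 walk d0:H0→d1:-→d2:-→d3:-→d4:-→d5:-→d6:-→d7:-→d8:H4 -> H4
  lookup 78.0.0.202: bits 01001110 walk d0:H0→d1:-→d2:-→d3:-→d4:-→d5:-→d6:-→d7:-→d8:H4 -> H4
  lookup 78.0.0.0: bits 01001110 walk d0:H0→d1:-→d2:-→d3:-→d4:-→d5:-→d6:-→d7:-→d8:H4 -> H4
  lookup 222.52.1.126: bits 110111100011010000000 walk d0:H0→d1:-→d2:-→d3:-→d4:-→d5:-→d6:-→d7:-→d8:-→d9:-→d10:-→d11:-→d12:-→d13:-→d14:-→d15:-→d16:H3→d17:-→d18:-→d19:-→d20:-→d21:- -> H3
  del 222.52.0.0/16 (clear depth 16)
  lookup 78.162.0.182: bits 0100111010100010000000 walk d0:H0→d1:-→d2:-→d3:-→d4:-→d5:-→d6:-→d7:-→d8:H4→d9:-→d10:-→d11:-→d12:-→d13:-→d14:-→d15:-→d16:-→d17:-→d18:-→d19:-→d20:H6→d21:-→d22:- -> H6
  + 78.162.0.0/22 (H4) depth=22
  del 0.0.0.0/0 (clear depth 0)
  lookup 78.162.0.102: bits 0100111010100010000000 walk d0:-→d1:-→d2:-→d3:-→d4:-→d5:-→d6:-→d7:-→d8:H4→d9:-→d10:-→d11:-→d12:-→d13:-→d14:-→d15:-→d16:-→d17:-→d18:-→d19:-→d20:H6→d21:-→d22:H4 -> H4
  + 128.0.0.0/1 (H4) depth=1
  + 78.162.3.208/29 (H5) depth=29
  + 222.0.0.0/10 (H2) depth=10
  + 222.48.0.0/12 (H3) depth=12

== LOOKUPS ==
["H1","H0","H4","H3","H0","H0","H0","H3","H4","H4","H4","H3","H6","H4"]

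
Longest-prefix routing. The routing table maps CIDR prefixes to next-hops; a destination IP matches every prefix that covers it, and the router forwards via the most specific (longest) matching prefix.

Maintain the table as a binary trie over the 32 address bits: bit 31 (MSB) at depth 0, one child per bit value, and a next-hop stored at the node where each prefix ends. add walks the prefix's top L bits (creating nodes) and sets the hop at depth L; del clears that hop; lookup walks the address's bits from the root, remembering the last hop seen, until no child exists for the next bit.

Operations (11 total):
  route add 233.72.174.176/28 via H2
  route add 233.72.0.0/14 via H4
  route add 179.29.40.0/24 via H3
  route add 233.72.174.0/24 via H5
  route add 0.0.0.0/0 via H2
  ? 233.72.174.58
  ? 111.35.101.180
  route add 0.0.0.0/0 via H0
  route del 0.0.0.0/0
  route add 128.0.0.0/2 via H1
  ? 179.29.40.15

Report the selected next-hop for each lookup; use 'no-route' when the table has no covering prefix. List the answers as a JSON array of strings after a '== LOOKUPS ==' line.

Trace:
  + 233.72.174.176/28 (H2) depth=28
  + 233.72.0.0/14 (H4) depth=14
  + 179.29.40.0/24 (H3) depth=24
  + 233.72.174.0/24 (H5) depth=24
  + 0.0.0.0/0 (H2) depth=0
  Q 233.72.174.58: descend 111010010100100010101110 ; hops seen [H2,H4,H5] ; pick H5
  Q 111.35.101.180: descend ε ; hops seen [H2] ; pick H2
  + 0.0.0.0/0 (H0) depth=0
  del 0.0.0.0/0 (clear depth 0)
  + 128.0.0.0/2 (H1) depth=2
  Q 179.29.40.15: descend 101100110001110100101000 ; hops seen [H1,H3] ; pick H3

== LOOKUPS ==
["H5","H2","H3"]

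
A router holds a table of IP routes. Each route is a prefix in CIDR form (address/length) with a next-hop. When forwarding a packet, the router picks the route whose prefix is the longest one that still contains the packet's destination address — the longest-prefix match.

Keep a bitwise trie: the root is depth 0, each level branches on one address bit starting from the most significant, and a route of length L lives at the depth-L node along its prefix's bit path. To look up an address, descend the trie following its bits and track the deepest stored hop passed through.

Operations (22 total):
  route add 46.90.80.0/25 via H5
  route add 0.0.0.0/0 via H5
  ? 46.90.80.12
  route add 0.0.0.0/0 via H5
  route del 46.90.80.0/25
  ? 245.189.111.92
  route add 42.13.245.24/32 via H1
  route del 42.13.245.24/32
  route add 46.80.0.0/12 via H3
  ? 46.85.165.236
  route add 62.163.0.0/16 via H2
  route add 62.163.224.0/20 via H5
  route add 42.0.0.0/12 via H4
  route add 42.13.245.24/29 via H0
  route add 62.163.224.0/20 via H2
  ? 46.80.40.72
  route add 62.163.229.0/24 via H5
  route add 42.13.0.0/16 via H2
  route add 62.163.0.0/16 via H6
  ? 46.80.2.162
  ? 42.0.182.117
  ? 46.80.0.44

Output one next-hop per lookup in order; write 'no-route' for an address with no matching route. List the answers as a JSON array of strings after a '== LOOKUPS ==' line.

Trace:
  add 46.90.80.0/25 -> H5 at depth 25
  add 0.0.0.0/0 -> H5 at depth 0
  Q 46.90.80.12: descend 0010111001011010010100000 ; hops seen [H5,H5] ; pick H5
  add 0.0.0.0/0 -> H5 at depth 0
  del 46.90.80.0/25 (clear depth 25)
  Q 245.189.111.92: descend ε ; hops seen [H5] ; pick H5
  add 42.13.245.24/32 -> H1 at depth 32
  del 42.13.245.24/32 (clear depth 32)
  add 46.80.0.0/12 -> H3 at depth 12
  Q 46.85.165.236: descend 001011100101 ; hops seen [H5,H3] ; pick H3
  add 62.163.0.0/16 -> H2 at depth 16
  add 62.163.224.0/20 -> H5 at depth 20
  add 42.0.0.0/12 -> H4 at depth 12
  add 42.13.245.24/29 -> H0 at depth 29
  add 62.163.224.0/20 -> H2 at depth 20
  Q 46.80.40.72: descend 001011100101 ; hops seen [H5,H3] ; pick H3
  add 62.163.229.0/24 -> H5 at depth 24
  add 42.13.0.0/16 -> H2 at depth 16
  add 62.163.0.0/16 -> H6 at depth 16
  Q 46.80.2.162: descend 001011100101 ; hops seen [H5,H3] ; pick H3
  Q 42.0.182.117: descend 001010100000 ; hops seen [H5,H4] ; pick H4
  Q 46.80.0.44: descend 001011100101 ; hops seen [H5,H3] ; pick H3

== LOOKUPS ==
["H5","H5","H3","H3","H3","H4","H3"]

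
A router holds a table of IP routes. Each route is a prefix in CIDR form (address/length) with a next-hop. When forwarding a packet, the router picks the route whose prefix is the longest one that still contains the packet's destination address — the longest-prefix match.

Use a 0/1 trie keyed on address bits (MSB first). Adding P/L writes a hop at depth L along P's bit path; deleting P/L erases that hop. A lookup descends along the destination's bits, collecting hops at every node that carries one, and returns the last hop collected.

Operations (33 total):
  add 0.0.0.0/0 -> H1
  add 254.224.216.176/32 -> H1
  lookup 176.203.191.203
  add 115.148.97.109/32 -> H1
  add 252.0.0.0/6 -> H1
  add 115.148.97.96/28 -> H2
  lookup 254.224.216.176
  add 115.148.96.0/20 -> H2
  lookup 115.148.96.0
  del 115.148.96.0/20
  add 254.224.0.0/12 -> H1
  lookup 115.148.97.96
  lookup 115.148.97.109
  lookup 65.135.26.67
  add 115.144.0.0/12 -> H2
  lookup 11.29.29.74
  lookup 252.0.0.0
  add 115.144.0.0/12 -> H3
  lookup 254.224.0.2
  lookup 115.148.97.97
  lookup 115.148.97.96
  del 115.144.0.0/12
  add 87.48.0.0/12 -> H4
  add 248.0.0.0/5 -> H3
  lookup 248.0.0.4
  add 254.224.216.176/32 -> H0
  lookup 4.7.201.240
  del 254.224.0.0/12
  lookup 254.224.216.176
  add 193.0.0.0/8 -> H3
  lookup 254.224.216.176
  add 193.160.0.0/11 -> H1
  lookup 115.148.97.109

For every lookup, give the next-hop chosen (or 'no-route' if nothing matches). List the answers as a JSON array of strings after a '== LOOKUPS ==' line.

Process each operation:
  + 0.0.0.0/0 (H1) depth=0
  + 254.224.216.176/32 (H1) depth=32
  lookup 176.203.191.203: bits 1 walk d0:H1→d1:- -> H1
  + 115.148.97.109/32 (H1) depth=32
  + 252.0.0.0/6 (H1) depth=6
  + 115.148.97.96/28 (H2) depth=28
  lookup 254.224.216.176: bits 11111110111000001101100010110000 walk d0:H1→d1:-→d2:-→d3:-→d4:-→d5:-→d6:H1→d7:-→d8:-→d9:-→d10:-→d11:-→d12:-→d13:-→d14:-→d15:-→d16:-→d17:-→d18:-→d19:-→d20:-→d21:-→d22:-→d23:-→d24:-→d25:-→d26:-→d27:-→d28:-→d29:-→d30:-→d31:-→d32:H1 -> H1
  + 115.148.96.0/20 (H2) depth=20
  lookup 115.148.96.0: bits 01110011100101000110000 walk d0:H1→d1:-→d2:-→d3:-→d4:-→d5:-→d6:-→d7:-→d8:-→d9:-→d10:-→d11:-→d12:-→d13:-→d14:-→d15:-→d16:-→d17:-→d18:-→d19:-→d20:H2→d21:-→d22:-→d23:- -> H2
  - 115.148.96.0/20 clear@20
  + 254.224.0.0/12 (H1) depth=12
  lookup 115.148.97.96: bits 0111001110010100011000010110 walk d0:H1→d1:-→d2:-→d3:-→d4:-→d5:-→d6:-→d7:-→d8:-→d9:-→d10:-→d11:-→d12:-→d13:-→d14:-→d15:-→d16:-→d17:-→d18:-→d19:-→d20:-→d21:-→d22:-→d23:-→d24:-→d25:-→d26:-→d27:-→d28:H2 -> H2
  lookup 115.148.97.109: bits 01110011100101000110000101101101 walk d0:H1→d1:-→d2:-→d3:-→d4:-→d5:-→d6:-→d7:-→d8:-→d9:-→d10:-→d11:-→d12:-→d13:-→d14:-→d15:-→d16:-→d17:-→d18:-→d19:-→d20:-→d21:-→d22:-→d23:-→d24:-→d25:-→d26:-→d27:-→d28:H2→d29:-→d30:-→d31:-→d32:H1 -> H1
  lookup 65.135.26.67: bits 01 walk d0:H1→d1:-→d2:- -> H1
  + 115.144.0.0/12 (H2) depth=12
  lookup 11.29.29.74: bits 0 walk d0:H1→d1:- -> H1
  lookup 252.0.0.0: bits 111111 walk d0:H1→d1:-→d2:-→d3:-→d4:-→d5:-→d6:H1 -> H1
  + 115.144.0.0/12 (H3) depth=12
  lookup 254.224.0.2: bits 1111111011100000 walk d0:H1→d1:-→d2:-→d3:-→d4:-→d5:-→d6:H1→d7:-→d8:-→d9:-→d10:-→d11:-→d12:H1→d13:-→d14:-→d15:-→d16:- -> H1
  lookup 115.148.97.97: bits 0111001110010100011000010110 walk d0:H1→d1:-→d2:-→d3:-→d4:-→d5:-→d6:-→d7:-→d8:-→d9:-→d10:-→d11:-→d12:H3→d13:-→d14:-→d15:-→d16:-→d17:-→d18:-→d19:-→d20:-→d21:-→d22:-→d23:-→d24:-→d25:-→d26:-→d27:-→d28:H2 -> H2
  lookup 115.148.97.96: bits 0111001110010100011000010110 walk d0:H1→d1:-→d2:-→d3:-→d4:-→d5:-→d6:-→d7:-→d8:-→d9:-→d10:-→d11:-→d12:H3→d13:-→d14:-→d15:-→d16:-→d17:-→d18:-→d19:-→d20:-→d21:-→d22:-→d23:-→d24:-→d25:-→d26:-→d27:-→d28:H2 -> H2
  - 115.144.0.0/12 clear@12
  + 87.48.0.0/12 (H4) depth=12
  + 248.0.0.0/5 (H3) depth=5
  lookup 248.0.0.4: bits 11111 walk d0:H1→d1:-→d2:-→d3:-→d4:-→d5:H3 -> H3
  + 254.224.216.176/32 (H0) depth=32
  lookup 4.7.201.240: bits 0 walk d0:H1→d1:- -> H1
  - 254.224.0.0/12 clear@12
  lookup 254.224.216.176: bits 11111110111000001101100010110000 walk d0:H1→d1:-→d2:-→d3:-→d4:-→d5:H3→d6:H1→d7:-→d8:-→d9:-→d10:-→d11:-→d12:-→d13:-→d14:-→d15:-→d16:-→d17:-→d18:-→d19:-→d20:-→d21:-→d22:-→d23:-→d24:-→d25:-→d26:-→d27:-→d28:-→d29:-→d30:-→d31:-→d32:H0 -> H0
  + 193.0.0.0/8 (H3) depth=8
  lookup 254.224.216.176: bits 11111110111000001101100010110000 walk d0:H1→d1:-→d2:-→d3:-→d4:-→d5:H3→d6:H1→d7:-→d8:-→d9:-→d10:-→d11:-→d12:-→d13:-→d14:-→d15:-→d16:-→d17:-→d18:-→d19:-→d20:-→d21:-→d22:-→d23:-→d24:-→d25:-→d26:-→d27:-→d28:-→d29:-→d30:-→d31:-→d32:H0 -> H0
  + 193.160.0.0/11 (H1) depth=11
  lookup 115.148.97.109: bits 01110011100101000110000101101101 walk d0:H1→d1:-→d2:-→d3:-→d4:-→d5:-→d6:-→d7:-→d8:-→d9:-→d10:-→d11:-→d12:-→d13:-→d14:-→d15:-→d16:-→d17:-→d18:-→d19:-→d20:-→d21:-→d22:-→d23:-→d24:-→d25:-→d26:-→d27:-→d28:H2→d29:-→d30:-→d31:-→d32:H1 -> H1

== LOOKUPS ==
["H1","H1","H2","H2","H1","H1","H1","H1","H1","H2","H2","H3","H1","H0","H0","H1"]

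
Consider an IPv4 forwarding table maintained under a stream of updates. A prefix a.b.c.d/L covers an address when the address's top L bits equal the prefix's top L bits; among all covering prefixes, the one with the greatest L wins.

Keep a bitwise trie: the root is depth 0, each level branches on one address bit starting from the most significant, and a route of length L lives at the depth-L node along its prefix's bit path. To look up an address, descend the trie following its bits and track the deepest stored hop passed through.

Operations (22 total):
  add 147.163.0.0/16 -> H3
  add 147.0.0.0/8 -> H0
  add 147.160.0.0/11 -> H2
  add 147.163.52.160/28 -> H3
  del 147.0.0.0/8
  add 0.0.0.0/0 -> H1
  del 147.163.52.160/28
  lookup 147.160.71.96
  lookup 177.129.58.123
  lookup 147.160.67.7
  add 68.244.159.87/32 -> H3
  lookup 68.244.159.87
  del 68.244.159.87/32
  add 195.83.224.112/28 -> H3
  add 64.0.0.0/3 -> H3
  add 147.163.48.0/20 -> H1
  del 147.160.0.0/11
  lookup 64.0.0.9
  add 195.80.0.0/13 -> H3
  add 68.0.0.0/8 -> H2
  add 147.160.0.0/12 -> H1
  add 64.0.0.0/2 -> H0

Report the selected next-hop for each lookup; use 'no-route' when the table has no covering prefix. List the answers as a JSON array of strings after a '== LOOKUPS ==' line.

Apply in order:
  + 147.163.0.0/16 (H3) depth=16
  + 147.0.0.0/8 (H0) depth=8
  + 147.160.0.0/11 (H2) depth=11
  + 147.163.52.160/28 (H3) depth=28
  - 147.0.0.0/8 clear@8
  + 0.0.0.0/0 (H1) depth=0
  - 147.163.52.160/28 clear@28
  Q 147.160.71.96: descend 10010011101000 ; hops seen [H1,H2] ; pick H2
  Q 177.129.58.123: descend 10 ; hops seen [H1] ; pick H1
  Q 147.160.67.7: descend 10010011101000 ; hops seen [H1,H2] ; pick H2
  + 68.244.159.87/32 (H3) depth=32
  Q 68.244.159.87: descend 01000100111101001001111101010111 ; hops seen [H1,H3] ; pick H3
  - 68.244.159.87/32 clear@32
  + 195.83.224.112/28 (H3) depth=28
  + 64.0.0.0/3 (H3) depth=3
  + 147.163.48.0/20 (H1) depth=20
  - 147.160.0.0/11 clear@11
  Q 64.0.0.9: descend 01000 ; hops seen [H1,H3] ; pick H3
  + 195.80.0.0/13 (H3) depth=13
  + 68.0.0.0/8 (H2) depth=8
  + 147.160.0.0/12 (H1) depth=12
  + 64.0.0.0/2 (H0) depth=2

== LOOKUPS ==
["H2","H1","H2","H3","H3"]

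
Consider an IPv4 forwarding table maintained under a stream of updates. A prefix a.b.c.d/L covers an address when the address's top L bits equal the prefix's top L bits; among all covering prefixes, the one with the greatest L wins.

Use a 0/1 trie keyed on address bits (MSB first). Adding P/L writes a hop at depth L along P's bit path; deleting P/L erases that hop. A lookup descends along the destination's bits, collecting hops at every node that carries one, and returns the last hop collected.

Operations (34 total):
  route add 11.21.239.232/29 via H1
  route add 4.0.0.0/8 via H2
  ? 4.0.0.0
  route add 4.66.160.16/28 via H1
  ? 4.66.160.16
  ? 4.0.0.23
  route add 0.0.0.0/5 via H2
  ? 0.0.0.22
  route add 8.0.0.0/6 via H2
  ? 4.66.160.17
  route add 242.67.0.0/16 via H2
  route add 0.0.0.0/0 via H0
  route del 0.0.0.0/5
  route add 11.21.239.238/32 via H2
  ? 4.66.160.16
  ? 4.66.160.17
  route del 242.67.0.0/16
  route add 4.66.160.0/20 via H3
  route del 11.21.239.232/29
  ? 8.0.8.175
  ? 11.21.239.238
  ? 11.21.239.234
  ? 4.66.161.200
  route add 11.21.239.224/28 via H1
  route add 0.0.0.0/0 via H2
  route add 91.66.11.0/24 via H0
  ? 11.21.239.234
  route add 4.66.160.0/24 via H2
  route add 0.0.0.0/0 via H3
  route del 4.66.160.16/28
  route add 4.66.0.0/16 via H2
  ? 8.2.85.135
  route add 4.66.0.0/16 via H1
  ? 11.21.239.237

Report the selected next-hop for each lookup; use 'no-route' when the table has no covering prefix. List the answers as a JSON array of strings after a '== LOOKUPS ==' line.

Process each operation:
  add 11.21.239.232/29 -> H1 at depth 29
  add 4.0.0.0/8 -> H2 at depth 8
  Q 4.0.0.0: descend 00000100 ; hops seen [H2] ; pick H2
  add 4.66.160.16/28 -> H1 at depth 28
  Q 4.66.160.16: descend 0000010001000010101000000001 ; hops seen [H2,H1] ; pick H1
  Q 4.0.0.23: descend 000001000 ; hops seen [H2] ; pick H2
  add 0.0.0.0/5 -> H2 at depth 5
  Q 0.0.0.22: descend 00000 ; hops seen [H2] ; pick H2
  add 8.0.0.0/6 -> H2 at depth 6
  Q 4.66.160.17: descend 0000010001000010101000000001 ; hops seen [H2,H2,H1] ; pick H1
  add 242.67.0.0/16 -> H2 at depth 16
  add 0.0.0.0/0 -> H0 at depth 0
  del 0.0.0.0/5 (clear depth 5)
  add 11.21.239.238/32 -> H2 at depth 32
  Q 4.66.160.16: descend 0000010001000010101000000001 ; hops seen [H0,H2,H1] ; pick H1
  Q 4.66.160.17: descend 0000010001000010101000000001 ; hops seen [H0,H2,H1] ; pick H1
  del 242.67.0.0/16 (clear depth 16)
  add 4.66.160.0/20 -> H3 at depth 20
  del 11.21.239.232/29 (clear depth 29)
  Q 8.0.8.175: descend 000010 ; hops seen [H0,H2] ; pick H2
  Q 11.21.239.238: descend 00001011000101011110111111101110 ; hops seen [H0,H2,H2] ; pick H2
  Q 11.21.239.234: descend 00001011000101011110111111101 ; hops seen [H0,H2] ; pick H2
  Q 4.66.161.200: descend 00000100010000101010000 ; hops seen [H0,H2,H3] ; pick H3
  add 11.21.239.224/28 -> H1 at depth 28
  add 0.0.0.0/0 -> H2 at depth 0
  add 91.66.11.0/24 -> H0 at depth 24
  Q 11.21.239.234: descend 00001011000101011110111111101 ; hops seen [H2,H2,H1] ; pick H1
  add 4.66.160.0/24 -> H2 at depth 24
  add 0.0.0.0/0 -> H3 at depth 0
  del 4.66.160.16/28 (clear depth 28)
  add 4.66.0.0/16 -> H2 at depth 16
  Q 8.2.85.135: descend 000010 ; hops seen [H3,H2] ; pick H2
  add 4.66.0.0/16 -> H1 at depth 16
  Q 11.21.239.237: descend 000010110001010111101111111011 ; hops seen [H3,H2,H1] ; pick H1

== LOOKUPS ==
["H2","H1","H2","H2","H1","H1","H1","H2","H2","H2","H3","H1","H2","H1"]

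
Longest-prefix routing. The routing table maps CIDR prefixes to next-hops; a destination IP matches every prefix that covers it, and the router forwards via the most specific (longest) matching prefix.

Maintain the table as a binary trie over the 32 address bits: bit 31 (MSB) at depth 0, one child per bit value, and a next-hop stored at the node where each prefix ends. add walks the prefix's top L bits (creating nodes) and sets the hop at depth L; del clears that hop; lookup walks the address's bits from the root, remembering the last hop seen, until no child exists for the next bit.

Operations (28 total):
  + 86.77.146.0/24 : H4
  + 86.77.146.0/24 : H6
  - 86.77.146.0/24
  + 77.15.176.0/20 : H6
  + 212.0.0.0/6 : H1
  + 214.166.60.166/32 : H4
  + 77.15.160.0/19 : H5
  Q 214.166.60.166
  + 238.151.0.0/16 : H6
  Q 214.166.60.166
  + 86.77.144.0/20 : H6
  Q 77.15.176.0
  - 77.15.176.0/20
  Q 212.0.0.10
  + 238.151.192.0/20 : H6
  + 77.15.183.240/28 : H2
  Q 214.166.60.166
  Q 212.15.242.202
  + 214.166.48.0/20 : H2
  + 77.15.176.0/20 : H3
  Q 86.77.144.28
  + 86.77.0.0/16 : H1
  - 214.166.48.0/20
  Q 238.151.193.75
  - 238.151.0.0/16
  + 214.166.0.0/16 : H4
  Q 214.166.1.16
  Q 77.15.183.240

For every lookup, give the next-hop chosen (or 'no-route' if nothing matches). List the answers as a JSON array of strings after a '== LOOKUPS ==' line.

Apply in order:
  add 86.77.146.0/24 -> H4 at depth 24
  add 86.77.146.0/24 -> H6 at depth 24
  - 86.77.146.0/24 clear@24
  add 77.15.176.0/20 -> H6 at depth 20
  add 212.0.0.0/6 -> H1 at depth 6
  add 214.166.60.166/32 -> H4 at depth 32
  add 77.15.160.0/19 -> H5 at depth 19
  ? 214.166.60.166  path d0:-→d1:-→d2:-→d3:-→d4:-→d5:-→d6:H1→d7:-→d8:-→d9:-→d10:-→d11:-→d12:-→d13:-→d14:-→d15:-→d16:-→d17:-→d18:-→d19:-→d20:-→d21:-→d22:-→d23:-→d24:-→d25:-→d26:-→d27:-→d28:-→d29:-→d30:-→d31:-→d32:H4  best=H4
  add 238.151.0.0/16 -> H6 at depth 16
  ? 214.166.60.166  path d0:-→d1:-→d2:-→d3:-→d4:-→d5:-→d6:H1→d7:-→d8:-→d9:-→d10:-→d11:-→d12:-→d13:-→d14:-→d15:-→d16:-→d17:-→d18:-→d19:-→d20:-→d21:-→d22:-→d23:-→d24:-→d25:-→d26:-→d27:-→d28:-→d29:-→d30:-→d31:-→d32:H4  best=H4
  add 86.77.144.0/20 -> H6 at depth 20
  ? 77.15.176.0  path d0:-→d1:-→d2:-→d3:-→d4:-→d5:-→d6:-→d7:-→d8:-→d9:-→d10:-→d11:-→d12:-→d13:-→d14:-→d15:-→d16:-→d17:-→d18:-→d19:H5→d20:H6  best=H6
  - 77.15.176.0/20 clear@20
  ? 212.0.0.10  path d0:-→d1:-→d2:-→d3:-→d4:-→d5:-→d6:H1  best=H1
  add 238.151.192.0/20 -> H6 at depth 20
  add 77.15.183.240/28 -> H2 at depth 28
  ? 214.166.60.166  path d0:-→d1:-→d2:-→d3:-→d4:-→d5:-→d6:H1→d7:-→d8:-→d9:-→d10:-→d11:-→d12:-→d13:-→d14:-→d15:-→d16:-→d17:-→d18:-→d19:-→d20:-→d21:-→d22:-→d23:-→d24:-→d25:-→d26:-→d27:-→d28:-→d29:-→d30:-→d31:-→d32:H4  best=H4
  ? 212.15.242.202  path d0:-→d1:-→d2:-→d3:-→d4:-→d5:-→d6:H1  best=H1
  add 214.166.48.0/20 -> H2 at depth 20
  add 77.15.176.0/20 -> H3 at depth 20
  ? 86.77.144.28  path d0:-→d1:-→d2:-→d3:-→d4:-→d5:-→d6:-→d7:-→d8:-→d9:-→d10:-→d11:-→d12:-→d13:-→d14:-→d15:-→d16:-→d17:-→d18:-→d19:-→d20:H6→d21:-→d22:-  best=H6
  add 86.77.0.0/16 -> H1 at depth 16
  - 214.166.48.0/20 clear@20
  ? 238.151.193.75  path d0:-→d1:-→d2:-→d3:-→d4:-→d5:-→d6:-→d7:-→d8:-→d9:-→d10:-→d11:-→d12:-→d13:-→d14:-→d15:-→d16:H6→d17:-→d18:-→d19:-→d20:H6  best=H6
  - 238.151.0.0/16 clear@16
  add 214.166.0.0/16 -> H4 at depth 16
  ? 214.166.1.16  path d0:-→d1:-→d2:-→d3:-→d4:-→d5:-→d6:H1→d7:-→d8:-→d9:-→d10:-→d11:-→d12:-→d13:-→d14:-→d15:-→d16:H4→d17:-→d18:-  best=H4
  ? 77.15.183.240  path d0:-→d1:-→d2:-→d3:-→d4:-→d5:-→d6:-→d7:-→d8:-→d9:-→d10:-→d11:-→d12:-→d13:-→d14:-→d15:-→d16:-→d17:-→d18:-→d19:H5→d20:H3→d21:-→d22:-→d23:-→d24:-→d25:-→d26:-→d27:-→d28:H2  best=H2

== LOOKUPS ==
["H4","H4","H6","H1","H4","H1","H6","H6","H4","H2"]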